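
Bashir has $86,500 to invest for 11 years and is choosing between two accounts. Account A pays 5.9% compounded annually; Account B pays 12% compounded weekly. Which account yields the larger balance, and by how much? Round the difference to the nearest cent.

Account B, by $160,807.05

A: (1 + 0.059)^11 ≈ 1.87869189253, so 86,500 × 1.87869189253 ≈ 162,506.8487.
B: (1 + 0.12/52)^572 ≈ 3.73773294137, so 86,500 × 3.73773294137 ≈ 323,313.8994.
Difference ≈ 160,807.0507 in favor of B.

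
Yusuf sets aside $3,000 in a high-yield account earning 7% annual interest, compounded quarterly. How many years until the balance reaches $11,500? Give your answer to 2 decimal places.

19.36 years

(1 + 0.0175)^(4t) = 11,500/3,000 = 3.8333.
4t·ln(1 + 0.0175) = ln(3.8333); 4t = 1.3437/0.0173486 ≈ 77.4548.
t ≈ 19.3637 years.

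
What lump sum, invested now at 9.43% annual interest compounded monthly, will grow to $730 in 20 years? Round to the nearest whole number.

$112

Periodic rate = 9.43%/12 = 0.00785833; 240 periods.
P = 730/(1 + 0.0943/12)^240 ≈ 730/6.54452084 ≈ 111.5437.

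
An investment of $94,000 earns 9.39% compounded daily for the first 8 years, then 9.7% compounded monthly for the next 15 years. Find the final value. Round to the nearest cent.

After 8 years at 9.39%: 94,000 × 2.1193371816 ≈ 199,217.6951.
Then 15 years at 9.7%: 199,217.6951 × 4.25949613087 ≈ 848,567.0014.

$848,567.00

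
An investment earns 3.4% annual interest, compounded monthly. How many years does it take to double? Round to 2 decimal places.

(1 + 0.00283333)^(12t) = 2.
12t = ln 2 / ln(1 + 0.00283333) ≈ 0.69315/0.00282933 ≈ 244.9866.
t ≈ 20.4155.

20.42 years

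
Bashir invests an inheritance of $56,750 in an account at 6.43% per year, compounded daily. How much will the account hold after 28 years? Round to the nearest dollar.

$343,400

Periodic rate = 6.43%/365 = 0.000176164; periods = 365·28 = 10220.
A = 56,750·(1 + 0.0643/365)^10220 ≈ 56,750·6.05110824007 ≈ 343,400.3926.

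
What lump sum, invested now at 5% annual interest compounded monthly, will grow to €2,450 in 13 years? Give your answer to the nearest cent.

Periodic rate = 5%/12 = 0.00416667; 156 periods.
P = 2,450/(1 + 0.05/12)^156 ≈ 2,450/1.912955796 ≈ 1,280.7405.

€1,280.74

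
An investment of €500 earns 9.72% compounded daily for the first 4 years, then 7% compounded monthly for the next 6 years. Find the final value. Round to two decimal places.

Phase 1: 500·(1 + 0.0972/365)^1460 ≈ 737.5666.
Phase 2: 737.5666·(1 + 0.07/12)^72 ≈ 1,121.1790.

€1,121.18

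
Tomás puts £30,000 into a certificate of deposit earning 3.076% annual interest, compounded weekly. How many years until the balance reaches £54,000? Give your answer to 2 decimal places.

(1 + 0.000591538)^(52t) = 54,000/30,000 = 1.8.
52t·ln(1 + 0.000591538) = ln(1.8); 52t = 0.58779/0.000591364 ≈ 993.9514.
t ≈ 19.1145 years.

19.11 years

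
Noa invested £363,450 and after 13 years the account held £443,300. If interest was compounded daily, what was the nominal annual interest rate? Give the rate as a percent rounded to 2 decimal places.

1.53%

The 4745-period growth factor is 443,300/363,450 = 1.2197.
r/365 = 1.2197^(1/4745) − 1 ≈ 0.0000418565, so r ≈ 365·0.0000418565 = 1.52776%.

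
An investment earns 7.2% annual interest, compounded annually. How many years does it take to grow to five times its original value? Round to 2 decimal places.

23.15 years

(1 + 0.072)^t = 5.
t = ln 5 / ln(1 + 0.072) ≈ 1.6094/0.0695261 ≈ 23.1487.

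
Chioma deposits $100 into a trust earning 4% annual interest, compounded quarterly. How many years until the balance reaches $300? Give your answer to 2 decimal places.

27.60 years

We need (1 + 0.01)^(4t) = 3, so 4t = ln 3 / ln 1.01 ≈ 110.4096.
t ≈ 110.4096/4 = 27.6024 years.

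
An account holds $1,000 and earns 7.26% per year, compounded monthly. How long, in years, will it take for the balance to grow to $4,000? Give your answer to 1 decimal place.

(1 + 0.00605)^(12t) = 4,000/1,000 = 4.
12t·ln(1 + 0.00605) = ln(4); 12t = 1.3863/0.00603177 ≈ 229.8320.
t ≈ 19.1527 years.

19.2 years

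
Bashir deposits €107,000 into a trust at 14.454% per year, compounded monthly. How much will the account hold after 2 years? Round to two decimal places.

€142,619.71

Periodic rate = 14.454%/12 = 0.012045; periods = 12·2 = 24.
A = 107,000·(1 + 0.012045)^24 ≈ 107,000·1.33289446993 ≈ 142,619.7083.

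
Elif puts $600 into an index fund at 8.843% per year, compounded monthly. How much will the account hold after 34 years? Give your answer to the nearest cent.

Growth factor = (1 + 0.08843/12)^408 ≈ 19.997274384.
A ≈ 600 × 19.997274384 ≈ 11,998.3646.

$11,998.36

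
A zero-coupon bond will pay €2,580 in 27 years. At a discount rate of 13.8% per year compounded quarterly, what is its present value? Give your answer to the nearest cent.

Periodic rate = 13.8%/4 = 0.0345; 108 periods.
P = 2,580/(1 + 0.0345)^108 ≈ 2,580/38.9846339 ≈ 66.1799.

€66.18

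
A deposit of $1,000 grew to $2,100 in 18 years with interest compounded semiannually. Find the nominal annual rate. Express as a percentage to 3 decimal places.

4.165%

The 36-period growth factor is 2,100/1,000 = 2.1.
r/2 = 2.1^(1/36) − 1 ≈ 0.0208232, so r ≈ 2·0.0208232 = 4.16464%.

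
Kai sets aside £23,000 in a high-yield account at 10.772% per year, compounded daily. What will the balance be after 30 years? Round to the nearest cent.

Growth factor = (1 + 0.10772/365)^10950 ≈ 25.308067884.
A ≈ 23,000 × 25.308067884 ≈ 582,085.5613.

£582,085.56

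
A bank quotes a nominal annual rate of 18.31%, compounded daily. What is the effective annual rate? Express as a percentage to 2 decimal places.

20.09%

One year is 365 periods at 0.000501644 each: (1 + 0.000501644)^365 ≈ 1.200879.
EAR = 1.200879 − 1 ≈ 20.08794%.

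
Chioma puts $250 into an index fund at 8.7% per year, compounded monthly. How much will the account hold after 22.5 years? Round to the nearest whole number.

$1,758

Periodic rate = 8.7%/12 = 0.00725; periods = 12·22.5 = 270.
A = 250·(1 + 0.00725)^270 ≈ 250·7.031768044 ≈ 1,757.9420.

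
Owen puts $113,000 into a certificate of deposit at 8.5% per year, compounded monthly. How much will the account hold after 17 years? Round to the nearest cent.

$476,893.96

Growth factor = (1 + 0.085/12)^204 ≈ 4.22030048698.
A ≈ 113,000 × 4.22030048698 ≈ 476,893.9550.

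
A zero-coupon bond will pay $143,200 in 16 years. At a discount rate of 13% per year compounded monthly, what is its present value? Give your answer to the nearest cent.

Periodic rate = 13%/12 = 0.0108333; 192 periods.
P = 143,200/(1 + 0.13/12)^192 ≈ 143,200/7.91543023084 ≈ 18,091.2466.

$18,091.25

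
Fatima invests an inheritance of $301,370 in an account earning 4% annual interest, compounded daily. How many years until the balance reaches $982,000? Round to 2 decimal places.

29.53 years

We need (1 + 0.000109589)^(365t) = 3.2585, so 365t = ln 3.2585 / ln 1.00011 ≈ 10779.5202.
t ≈ 10779.5202/365 = 29.5329 years.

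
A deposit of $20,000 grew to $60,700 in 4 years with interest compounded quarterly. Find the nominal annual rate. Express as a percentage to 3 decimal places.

28.741%

The 16-period growth factor is 60,700/20,000 = 3.035.
r/4 = 3.035^(1/16) − 1 ≈ 0.0718522, so r ≈ 4·0.0718522 = 28.74089%.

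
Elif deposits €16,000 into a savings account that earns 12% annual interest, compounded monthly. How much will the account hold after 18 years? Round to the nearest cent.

€137,257.70

Periodic rate = 12%/12 = 0.01; periods = 12·18 = 216.
A = 16,000·(1 + 0.01)^216 ≈ 16,000·8.57860629894 ≈ 137,257.7008.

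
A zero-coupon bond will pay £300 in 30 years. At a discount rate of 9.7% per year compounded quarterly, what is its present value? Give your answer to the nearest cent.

£16.92

Growth factor = (1 + 0.02425)^120 ≈ 17.7303258.
P = 300/17.7303258 ≈ 16.9202.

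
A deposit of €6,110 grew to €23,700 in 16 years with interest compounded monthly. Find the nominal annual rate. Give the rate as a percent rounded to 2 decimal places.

The 192-period growth factor is 23,700/6,110 = 3.87889.
r/12 = 3.87889^(1/192) − 1 ≈ 0.00708513, so r ≈ 12·0.00708513 = 8.50215%.

8.50%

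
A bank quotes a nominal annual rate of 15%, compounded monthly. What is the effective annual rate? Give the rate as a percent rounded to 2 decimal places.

EAR = (1 + 15%/12)^12 − 1 = (1 + 0.0125)^12 − 1.
(1 + 0.0125)^12 ≈ 1.160755, so EAR ≈ 16.07545%.

16.08%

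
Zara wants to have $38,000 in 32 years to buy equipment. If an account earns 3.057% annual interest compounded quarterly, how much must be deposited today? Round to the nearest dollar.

$14,340

Growth factor = (1 + 0.0076425)^128 ≈ 2.6498971754.
P = 38,000/2.6498971754 ≈ 14,340.1791.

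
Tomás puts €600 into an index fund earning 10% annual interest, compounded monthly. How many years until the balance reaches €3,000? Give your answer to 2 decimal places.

16.16 years

(1 + 0.00833333)^(12t) = 3,000/600 = 5.
12t·ln(1 + 0.00833333) = ln(5); 12t = 1.6094/0.0082988 ≈ 193.9362.
t ≈ 16.1613 years.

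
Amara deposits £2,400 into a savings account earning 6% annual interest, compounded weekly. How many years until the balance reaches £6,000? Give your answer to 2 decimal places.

15.28 years

We need (1 + 0.00115385)^(52t) = 2.5, so 52t = ln 2.5 / ln 1.001154 ≈ 794.5767.
t ≈ 794.5767/52 = 15.2803 years.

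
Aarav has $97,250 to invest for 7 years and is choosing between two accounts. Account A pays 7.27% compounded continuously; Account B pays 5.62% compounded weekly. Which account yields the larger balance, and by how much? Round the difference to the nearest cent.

A: e^(0.0727·7) = e^0.5089 ≈ 1.66346038176, so 97,250 × 1.66346038176 ≈ 161,771.5221.
B: (1 + 0.0562/52)^364 ≈ 1.48169627873, so 97,250 × 1.48169627873 ≈ 144,094.9631.
Difference ≈ 17,676.5590 in favor of A.

Account A, by $17,676.56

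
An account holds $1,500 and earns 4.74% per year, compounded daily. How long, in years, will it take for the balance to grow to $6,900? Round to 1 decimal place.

We need (1 + 0.000129863)^(365t) = 4.6, so 365t = ln 4.6 / ln 1.00013 ≈ 11752.0405.
t ≈ 11752.0405/365 = 32.1974 years.

32.2 years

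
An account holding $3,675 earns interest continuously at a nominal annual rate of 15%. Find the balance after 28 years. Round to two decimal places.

$245,072.27

A = P·e^(rt) = 3,675·e^(0.15·28) = 3,675·e^4.2.
e^4.2 ≈ 66.6863310409, so A ≈ 245,072.2666.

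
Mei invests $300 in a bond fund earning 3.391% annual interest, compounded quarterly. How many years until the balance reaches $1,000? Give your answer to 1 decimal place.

(1 + 0.0084775)^(4t) = 1,000/300 = 3.3333.
4t·ln(1 + 0.0084775) = ln(3.3333); 4t = 1.204/0.00844177 ≈ 142.6209.
t ≈ 35.6552 years.

35.7 years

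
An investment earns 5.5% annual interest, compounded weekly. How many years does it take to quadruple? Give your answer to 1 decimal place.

(1 + 0.00105769)^(52t) = 4.
52t = ln 4 / ln(1 + 0.00105769) ≈ 1.3863/0.00105713 ≈ 1311.3713.
t ≈ 25.2187.

25.2 years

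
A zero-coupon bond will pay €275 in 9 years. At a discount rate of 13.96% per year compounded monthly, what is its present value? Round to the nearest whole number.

€79

Periodic rate = 13.96%/12 = 0.0116333; 108 periods.
P = 275/(1 + 0.1396/12)^108 ≈ 275/3.4873709 ≈ 78.8560.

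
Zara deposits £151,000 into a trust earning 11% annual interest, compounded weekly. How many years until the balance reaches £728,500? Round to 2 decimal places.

We need (1 + 0.00211538)^(52t) = 4.8245, so 52t = ln 4.8245 / ln 1.002115 ≈ 744.7212.
t ≈ 744.7212/52 = 14.3216 years.

14.32 years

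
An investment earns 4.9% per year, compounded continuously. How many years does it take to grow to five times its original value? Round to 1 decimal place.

32.8 years

e^(0.049t) = 5, so 0.049t = ln 5 ≈ 1.6094.
t ≈ 1.6094/0.049 ≈ 32.8457.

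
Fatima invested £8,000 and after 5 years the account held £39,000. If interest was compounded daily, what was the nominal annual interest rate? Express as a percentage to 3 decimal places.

The 1825-period growth factor is 39,000/8,000 = 4.875.
r/365 = 4.875^(1/1825) − 1 ≈ 0.000868388, so r ≈ 365·0.000868388 = 31.69616%.

31.696%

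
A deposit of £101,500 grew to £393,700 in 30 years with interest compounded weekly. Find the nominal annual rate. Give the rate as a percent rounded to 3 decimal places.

4.520%

(1 + r/52)^1560 = 393,700/101,500 = 3.87882.
1 + r/52 = 3.87882^(1/1560) ≈ 1.000869, so r/52 ≈ 0.000869307.
r ≈ 52·0.000869307 = 4.52040%.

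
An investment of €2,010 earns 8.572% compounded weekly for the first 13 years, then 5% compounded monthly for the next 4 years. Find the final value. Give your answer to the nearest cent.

€7,471.99

After 13 years at 8.572%: 2,010 × 3.04482223 ≈ 6,120.0927.
Then 4 years at 5%: 6,120.0927 × 1.220895355 ≈ 7,471.9927.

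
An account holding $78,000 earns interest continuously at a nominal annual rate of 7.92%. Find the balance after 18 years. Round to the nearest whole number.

A = P·e^(rt) = 78,000·e^(0.0792·18) = 78,000·e^1.4256.
e^1.4256 ≈ 4.16035330603, so A ≈ 324,507.5579.

$324,508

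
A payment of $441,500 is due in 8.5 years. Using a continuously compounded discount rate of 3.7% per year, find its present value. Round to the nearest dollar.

$322,363

P = A·e^(−rt) = 441,500·e^(−0.3145).
e^(−0.3145) ≈ 0.730153859945, so P ≈ 322,362.9292.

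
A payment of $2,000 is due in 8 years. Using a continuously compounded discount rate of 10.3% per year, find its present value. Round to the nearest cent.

$877.35

P = A·e^(−rt) = 2,000·e^(−0.824).
e^(−0.824) ≈ 0.4386734466, so P ≈ 877.3469.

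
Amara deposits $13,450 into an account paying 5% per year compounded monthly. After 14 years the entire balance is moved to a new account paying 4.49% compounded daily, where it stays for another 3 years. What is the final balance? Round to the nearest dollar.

After 14 years at 5%: 13,450 × 2.0108262454 ≈ 27,045.6130.
Then 3 years at 4.49%: 27,045.6130 × 1.144183996 ≈ 30,945.1576.

$30,945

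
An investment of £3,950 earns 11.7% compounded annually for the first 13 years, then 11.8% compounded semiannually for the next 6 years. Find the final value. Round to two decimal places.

£33,116.15

Phase 1: 3,950·(1 + 0.117)^13 ≈ 16,645.1743.
Phase 2: 16,645.1743·(1 + 0.059)^12 ≈ 33,116.1520.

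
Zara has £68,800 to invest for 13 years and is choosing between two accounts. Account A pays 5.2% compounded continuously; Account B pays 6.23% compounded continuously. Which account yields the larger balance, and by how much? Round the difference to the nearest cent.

Account B, by £19,379.94

A: e^(0.052·13) = e^0.676 ≈ 1.96599799129, so 68,800 × 1.96599799129 ≈ 135,260.6618.
B: e^(0.0623·13) = e^0.8099 ≈ 2.24768320712, so 68,800 × 2.24768320712 ≈ 154,640.6046.
Difference ≈ 19,379.9428 in favor of B.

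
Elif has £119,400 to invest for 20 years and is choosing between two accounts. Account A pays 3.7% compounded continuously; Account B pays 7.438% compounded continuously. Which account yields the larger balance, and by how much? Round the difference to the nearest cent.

Account B, by £278,264.54

A: e^(0.037·20) = e^0.74 ≈ 2.09593551449, so 119,400 × 2.09593551449 ≈ 250,254.7004.
B: e^(0.07438·20) = e^1.4876 ≈ 4.42645925838, so 119,400 × 4.42645925838 ≈ 528,519.2355.
Difference ≈ 278,264.5350 in favor of B.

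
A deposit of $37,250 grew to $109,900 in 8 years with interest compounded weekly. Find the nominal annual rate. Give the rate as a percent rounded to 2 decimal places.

(1 + r/52)^416 = 109,900/37,250 = 2.95034.
1 + r/52 = 2.95034^(1/416) ≈ 1.002604, so r/52 ≈ 0.00260415.
r ≈ 52·0.00260415 = 13.54159%.

13.54%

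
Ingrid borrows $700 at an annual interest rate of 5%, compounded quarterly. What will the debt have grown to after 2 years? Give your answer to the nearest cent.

$773.14

Periodic rate = 5%/4 = 0.0125; periods = 4·2 = 8.
A = 700·(1 + 0.0125)^8 ≈ 700·1.1044861 ≈ 773.1403.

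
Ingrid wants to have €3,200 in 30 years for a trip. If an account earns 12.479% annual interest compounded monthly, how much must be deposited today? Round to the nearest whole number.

€77

Growth factor = (1 + 0.12479/12)^360 ≈ 41.44504062.
P = 3,200/41.44504062 ≈ 77.2107.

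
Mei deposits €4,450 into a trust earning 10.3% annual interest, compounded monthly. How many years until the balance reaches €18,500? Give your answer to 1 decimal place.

We need (1 + 0.00858333)^(12t) = 4.1573, so 12t = ln 4.1573 / ln 1.008583 ≈ 166.7153.
t ≈ 166.7153/12 = 13.8929 years.

13.9 years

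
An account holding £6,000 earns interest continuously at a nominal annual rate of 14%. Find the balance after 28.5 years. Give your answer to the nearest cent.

£324,329.34

A = P·e^(rt) = 6,000·e^(0.14·28.5) = 6,000·e^3.99.
e^3.99 ≈ 54.0548893633, so A ≈ 324,329.3362.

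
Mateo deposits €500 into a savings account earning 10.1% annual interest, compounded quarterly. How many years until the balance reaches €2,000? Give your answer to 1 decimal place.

(1 + 0.02525)^(4t) = 2,000/500 = 4.
4t·ln(1 + 0.02525) = ln(4); 4t = 1.3863/0.0249365 ≈ 55.5930.
t ≈ 13.8983 years.

13.9 years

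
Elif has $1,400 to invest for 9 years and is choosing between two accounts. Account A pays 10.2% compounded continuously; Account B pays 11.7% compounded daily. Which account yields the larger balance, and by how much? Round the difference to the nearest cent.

Account B, by $506.07

A: e^(0.102·9) = e^0.918 ≈ 2.504276824, so 1,400 × 2.504276824 ≈ 3,505.9876.
B: (1 + 0.117/365)^3285 ≈ 2.865753357, so 1,400 × 2.865753357 ≈ 4,012.0547.
Difference ≈ 506.0671 in favor of B.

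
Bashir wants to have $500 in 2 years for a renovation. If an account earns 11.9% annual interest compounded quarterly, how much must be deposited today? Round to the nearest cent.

$395.47

Periodic rate = 11.9%/4 = 0.02975; 8 periods.
P = 500/(1 + 0.02975)^8 ≈ 500/1.26431242 ≈ 395.4719.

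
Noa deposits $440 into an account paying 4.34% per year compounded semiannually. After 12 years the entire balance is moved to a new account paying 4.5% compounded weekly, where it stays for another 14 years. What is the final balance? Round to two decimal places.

After 12 years at 4.34%: 440 × 1.674023079 ≈ 736.5702.
Then 14 years at 4.5%: 736.5702 × 1.877099115 ≈ 1,382.6152.

$1,382.62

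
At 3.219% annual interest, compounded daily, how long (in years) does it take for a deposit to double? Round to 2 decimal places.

(1 + 0.0000881918)^(365t) = 2.
365t = ln 2 / ln(1 + 0.0000881918) ≈ 0.69315/8.81879e-05 ≈ 7859.8906.
t ≈ 21.5339.

21.53 years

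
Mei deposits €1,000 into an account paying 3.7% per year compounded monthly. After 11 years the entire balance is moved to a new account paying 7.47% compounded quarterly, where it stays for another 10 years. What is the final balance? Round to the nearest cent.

€3,147.11

After 11 years at 3.7%: 1,000 × 1.5013637 ≈ 1,501.3637.
Then 10 years at 7.47%: 1,501.3637 × 2.096167189 ≈ 3,147.1093.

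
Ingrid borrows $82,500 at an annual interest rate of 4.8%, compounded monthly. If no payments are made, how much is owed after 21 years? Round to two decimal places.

$225,605.44

Periodic rate = 4.8%/12 = 0.004; periods = 12·21 = 252.
A = 82,500·(1 + 0.004)^252 ≈ 82,500·2.73461144988 ≈ 225,605.4446.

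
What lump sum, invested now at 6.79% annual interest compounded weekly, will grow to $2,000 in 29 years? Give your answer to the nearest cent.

$279.52

Periodic rate = 6.79%/52 = 0.00130577; 1508 periods.
P = 2,000/(1 + 0.0679/52)^1508 ≈ 2,000/7.155029407 ≈ 279.5237.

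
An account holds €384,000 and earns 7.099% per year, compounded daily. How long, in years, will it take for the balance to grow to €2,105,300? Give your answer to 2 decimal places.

23.97 years

(1 + 0.000194493)^(365t) = 2,105,300/384,000 = 5.4826.
365t·ln(1 + 0.000194493) = ln(5.4826); 365t = 1.7016/0.000194474 ≈ 8749.5943.
t ≈ 23.9715 years.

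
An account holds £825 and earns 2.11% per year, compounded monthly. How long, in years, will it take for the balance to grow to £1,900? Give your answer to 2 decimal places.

39.57 years

We need (1 + 0.00175833)^(12t) = 2.303, so 12t = ln 2.303 / ln 1.001758 ≈ 474.8582.
t ≈ 474.8582/12 = 39.5715 years.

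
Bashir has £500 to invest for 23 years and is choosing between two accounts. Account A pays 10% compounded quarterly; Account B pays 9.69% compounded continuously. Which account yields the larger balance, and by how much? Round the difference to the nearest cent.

Account A growth factor: (1 + 0.025)^92 ≈ 9.696067184; balance ≈ 4,848.0336.
Account B growth factor: e^(0.0969·23) = e^2.2287 ≈ 9.287784109; balance ≈ 4,643.8921.
Account A is larger by 204.1415.

Account A, by £204.14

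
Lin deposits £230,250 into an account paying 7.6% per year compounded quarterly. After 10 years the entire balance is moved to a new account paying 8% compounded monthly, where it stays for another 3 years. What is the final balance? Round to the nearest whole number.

£620,943

After 10 years at 7.6%: 230,250 × 2.12308489389 ≈ 488,840.2968.
Then 3 years at 8%: 488,840.2968 × 1.27023705162 ≈ 620,943.0573.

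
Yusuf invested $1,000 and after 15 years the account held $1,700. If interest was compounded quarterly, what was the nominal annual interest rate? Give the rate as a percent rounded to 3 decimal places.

(1 + r/4)^60 = 1,700/1,000 = 1.7.
1 + r/4 = 1.7^(1/60) ≈ 1.008883, so r/4 ≈ 0.00888303.
r ≈ 4·0.00888303 = 3.55321%.

3.553%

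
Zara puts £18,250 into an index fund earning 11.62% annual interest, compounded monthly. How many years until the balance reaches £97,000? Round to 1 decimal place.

14.4 years

(1 + 0.00968333)^(12t) = 97,000/18,250 = 5.3151.
12t·ln(1 + 0.00968333) = ln(5.3151); 12t = 1.6705/0.00963675 ≈ 173.3516.
t ≈ 14.4460 years.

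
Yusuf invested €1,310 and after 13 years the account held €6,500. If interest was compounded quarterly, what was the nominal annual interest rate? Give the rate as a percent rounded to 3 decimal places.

(1 + r/4)^52 = 6,500/1,310 = 4.96183.
1 + r/4 = 4.96183^(1/52) ≈ 1.031283, so r/4 ≈ 0.0312827.
r ≈ 4·0.0312827 = 12.51308%.

12.513%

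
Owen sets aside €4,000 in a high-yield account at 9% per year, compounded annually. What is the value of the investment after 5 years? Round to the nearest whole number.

€6,154

Annual rate = 9% = 0.09; years = 5.
A = 4,000·(1 + 0.09)^5 ≈ 4,000·1.538623955 ≈ 6,154.4958.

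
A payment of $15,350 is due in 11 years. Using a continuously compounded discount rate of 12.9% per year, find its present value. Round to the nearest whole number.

$3,714

P = A·e^(−rt) = 15,350·e^(−1.419).
e^(−1.419) ≈ 0.24195585181, so P ≈ 3,714.0223.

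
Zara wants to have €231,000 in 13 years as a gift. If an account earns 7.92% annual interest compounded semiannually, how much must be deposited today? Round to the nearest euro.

Growth factor = (1 + 0.0396)^26 ≈ 2.74487796949.
P = 231,000/2.74487796949 ≈ 84,156.7467.

€84,157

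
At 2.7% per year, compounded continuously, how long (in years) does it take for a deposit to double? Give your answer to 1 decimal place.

25.7 years

e^(0.027t) = 2, so 0.027t = ln 2 ≈ 0.69315.
t ≈ 0.69315/0.027 ≈ 25.6721.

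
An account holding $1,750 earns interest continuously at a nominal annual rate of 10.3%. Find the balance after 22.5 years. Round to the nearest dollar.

$17,763

A = P·e^(rt) = 1,750·e^(0.103·22.5) = 1,750·e^2.3175.
e^2.3175 ≈ 10.150266893, so A ≈ 17,762.9671.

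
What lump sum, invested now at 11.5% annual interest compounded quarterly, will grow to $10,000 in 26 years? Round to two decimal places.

Periodic rate = 11.5%/4 = 0.02875; 104 periods.
P = 10,000/(1 + 0.02875)^104 ≈ 10,000/19.06444712 ≈ 524.5366.

$524.54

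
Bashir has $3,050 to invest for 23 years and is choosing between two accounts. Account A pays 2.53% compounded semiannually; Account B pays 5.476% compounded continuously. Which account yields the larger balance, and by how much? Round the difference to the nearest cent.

Account A growth factor: (1 + 0.01265)^46 ≈ 1.782916007; balance ≈ 5,437.8938.
Account B growth factor: e^(0.05476·23) = e^1.25948 ≈ 3.5235887447; balance ≈ 10,746.9457.
Account B is larger by 5,309.0519.

Account B, by $5,309.05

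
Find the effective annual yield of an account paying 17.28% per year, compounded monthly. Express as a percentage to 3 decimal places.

One year is 12 periods at 0.0144 each: (1 + 0.0144)^12 ≈ 1.187164.
EAR = 1.187164 − 1 ≈ 18.71645%.

18.716%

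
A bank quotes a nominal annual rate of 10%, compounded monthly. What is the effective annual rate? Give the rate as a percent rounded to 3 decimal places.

10.471%

One year is 12 periods at 0.00833333 each: (1 + 0.00833333)^12 ≈ 1.104713.
EAR = 1.104713 − 1 ≈ 10.47131%.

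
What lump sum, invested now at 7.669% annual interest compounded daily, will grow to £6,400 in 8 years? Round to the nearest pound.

£3,465

Periodic rate = 7.669%/365 = 0.00021011; 2920 periods.
P = 6,400/(1 + 0.07669/365)^2920 ≈ 6,400/1.846802113 ≈ 3,465.4498.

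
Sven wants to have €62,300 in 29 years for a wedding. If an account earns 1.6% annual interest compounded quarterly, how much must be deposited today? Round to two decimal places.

€39,208.24

Periodic rate = 1.6%/4 = 0.004; 116 periods.
P = 62,300/(1 + 0.004)^116 ≈ 62,300/1.5889516629 ≈ 39,208.2412.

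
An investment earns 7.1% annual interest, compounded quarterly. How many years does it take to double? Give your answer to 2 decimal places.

(1 + 0.01775)^(4t) = 2.
4t = ln 2 / ln(1 + 0.01775) ≈ 0.69315/0.0175943 ≈ 39.3961.
t ≈ 9.8490.

9.85 years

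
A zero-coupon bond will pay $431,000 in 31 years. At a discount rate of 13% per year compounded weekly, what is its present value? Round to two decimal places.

Periodic rate = 13%/52 = 0.0025; 1612 periods.
P = 431,000/(1 + 0.0025)^1612 ≈ 431,000/55.9786786656 ≈ 7,699.3600.

$7,699.36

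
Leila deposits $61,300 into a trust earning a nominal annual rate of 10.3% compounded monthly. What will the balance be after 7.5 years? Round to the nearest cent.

Periodic rate = 10.3%/12 = 0.00858333; periods = 12·7.5 = 90.
A = 61,300·(1 + 0.103/12)^90 ≈ 61,300·2.15804676507 ≈ 132,288.2667.

$132,288.27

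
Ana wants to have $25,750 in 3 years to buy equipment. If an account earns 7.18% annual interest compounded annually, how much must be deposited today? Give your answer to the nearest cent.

$20,913.95

Annual rate = 7.18% = 0.0718; 3 periods.
P = 25,750/(1 + 0.0718)^3 ≈ 25,750/1.2312358662 ≈ 20,913.9457.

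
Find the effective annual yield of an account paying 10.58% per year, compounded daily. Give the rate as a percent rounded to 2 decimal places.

11.16%

EAR = (1 + 10.58%/365)^365 − 1 = (1 + 0.000289863)^365 − 1.
(1 + 0.000289863)^365 ≈ 1.111582, so EAR ≈ 11.15825%.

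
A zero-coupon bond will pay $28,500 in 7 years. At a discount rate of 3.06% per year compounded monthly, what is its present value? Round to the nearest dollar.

Periodic rate = 3.06%/12 = 0.00255; 84 periods.
P = 28,500/(1 + 0.00255)^84 ≈ 28,500/1.2385326825 ≈ 23,011.1005.

$23,011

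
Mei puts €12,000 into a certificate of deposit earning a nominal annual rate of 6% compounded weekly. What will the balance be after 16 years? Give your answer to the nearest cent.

Periodic rate = 6%/52 = 0.00115385; periods = 52·16 = 832.
A = 12,000·(1 + 0.06/52)^832 ≈ 12,000·2.610251507 ≈ 31,323.0181.

€31,323.02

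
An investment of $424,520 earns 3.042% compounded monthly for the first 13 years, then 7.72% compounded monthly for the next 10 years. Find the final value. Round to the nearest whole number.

$1,360,280

After 13 years at 3.042%: 424,520 × 1.484324222933 ≈ 630,125.3191.
Then 10 years at 7.72%: 630,125.3191 × 2.158745644044 ≈ 1,360,280.2879.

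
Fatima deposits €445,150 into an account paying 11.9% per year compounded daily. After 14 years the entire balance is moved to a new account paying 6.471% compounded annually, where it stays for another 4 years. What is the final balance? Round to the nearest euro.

After 14 years at 11.9%: 445,150 × 5.289525150297 ≈ 2,354,632.1207.
Then 4 years at 6.471%: 2,354,632.1207 × 1.285065701286 ≈ 3,025,856.9774.

€3,025,857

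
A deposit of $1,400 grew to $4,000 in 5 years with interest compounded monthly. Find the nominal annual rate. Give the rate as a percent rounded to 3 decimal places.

(1 + r/12)^60 = 4,000/1,400 = 2.85714.
1 + r/12 = 2.85714^(1/60) ≈ 1.017651, so r/12 ≈ 0.017651.
r ≈ 12·0.017651 = 21.18121%.

21.181%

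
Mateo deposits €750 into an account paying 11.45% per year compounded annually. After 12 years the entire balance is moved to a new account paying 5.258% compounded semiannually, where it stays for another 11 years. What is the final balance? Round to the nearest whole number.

€4,875

Phase 1: 750·(1 + 0.1145)^12 ≈ 2,754.3691.
Phase 2: 2,754.3691·(1 + 0.02629)^22 ≈ 4,874.8839.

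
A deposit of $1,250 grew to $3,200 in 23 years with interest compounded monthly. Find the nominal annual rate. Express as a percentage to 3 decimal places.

(1 + r/12)^276 = 3,200/1,250 = 2.56.
1 + r/12 = 2.56^(1/276) ≈ 1.003412, so r/12 ≈ 0.00341163.
r ≈ 12·0.00341163 = 4.09396%.

4.094%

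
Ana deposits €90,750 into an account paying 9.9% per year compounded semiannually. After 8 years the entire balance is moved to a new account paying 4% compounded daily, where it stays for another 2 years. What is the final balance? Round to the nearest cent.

After 8 years at 9.9%: 90,750 × 2.1663024291 ≈ 196,591.9454.
Then 2 years at 4%: 196,591.9454 × 1.08328231938 ≈ 212,964.5786.

€212,964.58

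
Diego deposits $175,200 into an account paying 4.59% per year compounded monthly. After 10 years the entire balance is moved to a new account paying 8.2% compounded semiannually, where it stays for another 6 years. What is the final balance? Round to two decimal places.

$448,645.95

After 10 years at 4.59%: 175,200 × 1.58110567181 ≈ 277,009.7137.
Then 6 years at 8.2%: 277,009.7137 × 1.61960367717 ≈ 448,645.9509.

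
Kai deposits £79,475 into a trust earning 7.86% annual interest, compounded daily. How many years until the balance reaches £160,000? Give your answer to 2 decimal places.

8.90 years

(1 + 0.000215342)^(365t) = 160,000/79,475 = 2.0132.
365t·ln(1 + 0.000215342) = ln(2.0132); 365t = 0.69973/0.000215319 ≈ 3249.7382.
t ≈ 8.9034 years.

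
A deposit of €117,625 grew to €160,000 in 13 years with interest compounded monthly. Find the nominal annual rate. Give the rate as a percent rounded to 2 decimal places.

2.37%

The 156-period growth factor is 160,000/117,625 = 1.36026.
r/12 = 1.36026^(1/156) − 1 ≈ 0.0019742, so r ≈ 12·0.0019742 = 2.36904%.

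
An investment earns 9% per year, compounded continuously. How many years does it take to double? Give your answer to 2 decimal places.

e^(0.09t) = 2, so 0.09t = ln 2 ≈ 0.69315.
t ≈ 0.69315/0.09 ≈ 7.7016.

7.70 years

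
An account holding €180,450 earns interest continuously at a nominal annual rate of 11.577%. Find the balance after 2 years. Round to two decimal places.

A = P·e^(rt) = 180,450·e^(0.11577·2) = 180,450·e^0.23154.
e^0.23154 ≈ 1.26053974716, so A ≈ 227,464.3974.

€227,464.40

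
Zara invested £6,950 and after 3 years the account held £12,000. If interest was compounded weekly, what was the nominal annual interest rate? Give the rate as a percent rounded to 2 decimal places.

(1 + r/52)^156 = 12,000/6,950 = 1.72662.
1 + r/52 = 1.72662^(1/156) ≈ 1.003507, so r/52 ≈ 0.00350719.
r ≈ 52·0.00350719 = 18.23741%.

18.24%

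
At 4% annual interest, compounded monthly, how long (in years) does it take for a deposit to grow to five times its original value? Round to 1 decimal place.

40.3 years

(1 + 0.00333333)^(12t) = 5.
12t = ln 5 / ln(1 + 0.00333333) ≈ 1.6094/0.00332779 ≈ 483.6356.
t ≈ 40.3030.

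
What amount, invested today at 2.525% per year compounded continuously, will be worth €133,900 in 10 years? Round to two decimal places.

€104,021.05

P = A·e^(−rt) = 133,900·e^(−0.2525).
e^(−0.2525) ≈ 0.776856212839, so P ≈ 104,021.0469.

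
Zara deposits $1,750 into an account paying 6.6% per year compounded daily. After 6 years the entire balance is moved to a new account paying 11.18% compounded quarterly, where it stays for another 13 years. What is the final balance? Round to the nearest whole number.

After 6 years at 6.6%: 1,750 × 1.4858161267 ≈ 2,600.1782.
Then 13 years at 11.18%: 2,600.1782 × 4.1931801902 ≈ 10,903.0158.

$10,903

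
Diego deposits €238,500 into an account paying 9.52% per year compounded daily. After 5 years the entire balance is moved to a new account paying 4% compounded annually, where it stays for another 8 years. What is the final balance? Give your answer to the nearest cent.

Phase 1: 238,500·(1 + 0.0952/365)^1825 ≈ 383,871.2637.
Phase 2: 383,871.2637·(1 + 0.04)^8 ≈ 525,354.3308.

€525,354.33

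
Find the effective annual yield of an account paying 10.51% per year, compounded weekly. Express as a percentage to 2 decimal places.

EAR = (1 + 10.51%/52)^52 − 1 = (1 + 0.00202115)^52 − 1.
(1 + 0.00202115)^52 ≈ 1.110704, so EAR ≈ 11.07039%.

11.07%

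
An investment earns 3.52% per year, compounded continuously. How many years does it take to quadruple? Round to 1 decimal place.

39.4 years

e^(0.0352t) = 4, so 0.0352t = ln 4 ≈ 1.3863.
t ≈ 1.3863/0.0352 ≈ 39.3834.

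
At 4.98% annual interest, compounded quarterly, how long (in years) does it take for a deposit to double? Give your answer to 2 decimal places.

(1 + 0.01245)^(4t) = 2.
4t = ln 2 / ln(1 + 0.01245) ≈ 0.69315/0.0123731 ≈ 56.0203.
t ≈ 14.0051.

14.01 years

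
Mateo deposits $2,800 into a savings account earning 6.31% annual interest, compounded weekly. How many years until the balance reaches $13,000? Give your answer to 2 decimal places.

(1 + 0.00121346)^(52t) = 13,000/2,800 = 4.6429.
52t·ln(1 + 0.00121346) = ln(4.6429); 52t = 1.5353/0.00121273 ≈ 1266.0156.
t ≈ 24.3465 years.

24.35 years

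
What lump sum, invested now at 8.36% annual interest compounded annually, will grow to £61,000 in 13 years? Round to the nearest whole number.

Growth factor = (1 + 0.0836)^13 ≈ 2.8398601442.
P = 61,000/2.8398601442 ≈ 21,479.9310.

£21,480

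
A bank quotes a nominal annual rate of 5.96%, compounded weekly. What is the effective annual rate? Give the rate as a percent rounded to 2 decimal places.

EAR = (1 + 5.96%/52)^52 − 1 = (1 + 0.00114615)^52 − 1.
(1 + 0.00114615)^52 ≈ 1.061376, so EAR ≈ 6.13757%.

6.14%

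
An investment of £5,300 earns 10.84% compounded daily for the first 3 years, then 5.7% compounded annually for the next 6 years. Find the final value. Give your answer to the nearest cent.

Phase 1: 5,300·(1 + 0.1084/365)^1095 ≈ 7,336.4754.
Phase 2: 7,336.4754·(1 + 0.057)^6 ≈ 10,231.4548.

£10,231.45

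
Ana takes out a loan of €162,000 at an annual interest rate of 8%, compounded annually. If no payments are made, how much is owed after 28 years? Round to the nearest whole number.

€1,397,591

Annual rate = 8% = 0.08; years = 28.
A = 162,000·(1 + 0.08)^28 ≈ 162,000·8.62710638638 ≈ 1,397,591.2346.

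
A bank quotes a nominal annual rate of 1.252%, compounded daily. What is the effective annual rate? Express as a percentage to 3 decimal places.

EAR = (1 + 1.252%/365)^365 − 1 = (1 + 0.0000343014)^365 − 1.
(1 + 0.0000343014)^365 ≈ 1.012598, so EAR ≈ 1.25985%.

1.260%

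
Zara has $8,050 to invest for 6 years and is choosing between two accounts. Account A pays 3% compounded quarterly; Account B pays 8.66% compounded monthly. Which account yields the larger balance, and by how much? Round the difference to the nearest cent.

A: (1 + 0.0075)^24 ≈ 1.196413529, so 8,050 × 1.196413529 ≈ 9,631.1289.
B: (1 + 0.0866/12)^72 ≈ 1.6782206274, so 8,050 × 1.6782206274 ≈ 13,509.6761.
Difference ≈ 3,878.5471 in favor of B.

Account B, by $3,878.55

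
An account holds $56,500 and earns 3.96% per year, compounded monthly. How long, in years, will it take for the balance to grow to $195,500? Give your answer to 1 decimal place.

31.4 years

We need (1 + 0.0033)^(12t) = 3.4602, so 12t = ln 3.4602 / ln 1.0033 ≈ 376.7778.
t ≈ 376.7778/12 = 31.3982 years.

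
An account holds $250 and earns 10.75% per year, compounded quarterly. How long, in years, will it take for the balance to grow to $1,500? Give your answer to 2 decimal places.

(1 + 0.026875)^(4t) = 1,500/250 = 6.
4t·ln(1 + 0.026875) = ln(6); 4t = 1.7918/0.0265202 ≈ 67.5620.
t ≈ 16.8905 years.

16.89 years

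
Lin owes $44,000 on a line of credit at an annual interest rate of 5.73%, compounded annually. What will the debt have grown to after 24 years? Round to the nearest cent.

$167,575.39

Annual rate = 5.73% = 0.0573; years = 24.
A = 44,000·(1 + 0.0573)^24 ≈ 44,000·3.80853168427 ≈ 167,575.3941.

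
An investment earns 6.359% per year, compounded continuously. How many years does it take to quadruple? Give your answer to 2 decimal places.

e^(0.06359t) = 4, so 0.06359t = ln 4 ≈ 1.3863.
t ≈ 1.3863/0.06359 ≈ 21.8005.

21.80 years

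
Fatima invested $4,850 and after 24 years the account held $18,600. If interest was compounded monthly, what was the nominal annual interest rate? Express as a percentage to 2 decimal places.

The 288-period growth factor is 18,600/4,850 = 3.83505.
r/12 = 3.83505^(1/288) − 1 ≈ 0.00467821, so r ≈ 12·0.00467821 = 5.61385%.

5.61%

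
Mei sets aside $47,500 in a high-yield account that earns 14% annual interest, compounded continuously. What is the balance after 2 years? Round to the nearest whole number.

A = P·e^(rt) = 47,500·e^(0.14·2) = 47,500·e^0.28.
e^0.28 ≈ 1.3231298123, so A ≈ 62,848.6661.

$62,849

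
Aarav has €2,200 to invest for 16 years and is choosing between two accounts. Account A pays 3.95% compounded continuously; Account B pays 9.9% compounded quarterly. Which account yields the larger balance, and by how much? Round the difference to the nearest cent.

Account B, by €6,379.88

A: e^(0.0395·16) = e^0.632 ≈ 1.881369558, so 2,200 × 1.881369558 ≈ 4,139.0130.
B: (1 + 0.02475)^64 ≈ 4.7813146771, so 2,200 × 4.7813146771 ≈ 10,518.8923.
Difference ≈ 6,379.8793 in favor of B.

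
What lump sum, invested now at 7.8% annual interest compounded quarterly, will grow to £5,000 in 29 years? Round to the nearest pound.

£532

Periodic rate = 7.8%/4 = 0.0195; 116 periods.
P = 5,000/(1 + 0.0195)^116 ≈ 5,000/9.39547396 ≈ 532.1711.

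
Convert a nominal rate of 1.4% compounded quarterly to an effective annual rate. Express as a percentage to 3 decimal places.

One year is 4 periods at 0.0035 each: (1 + 0.0035)^4 ≈ 1.014074.
EAR = 1.014074 − 1 ≈ 1.40737%.

1.407%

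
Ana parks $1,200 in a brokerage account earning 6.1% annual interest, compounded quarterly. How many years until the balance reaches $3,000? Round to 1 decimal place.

15.1 years

(1 + 0.01525)^(4t) = 3,000/1,200 = 2.5.
4t·ln(1 + 0.01525) = ln(2.5); 4t = 0.91629/0.0151349 ≈ 60.5416.
t ≈ 15.1354 years.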